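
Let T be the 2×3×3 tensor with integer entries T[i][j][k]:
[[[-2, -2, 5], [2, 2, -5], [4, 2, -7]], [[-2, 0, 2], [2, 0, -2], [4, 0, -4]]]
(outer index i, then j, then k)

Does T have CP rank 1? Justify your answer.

The mode-3 unfolding of T (rows indexed by k, columns by (i,j) = (0,0), (0,1), (0,2), (1,0), (1,1), (1,2)) is [[-2, 2, 4, -2, 2, 4], [-2, 2, 2, 0, 0, 0], [5, -5, -7, 2, -2, -4]].
There the 2×2 minor on rows k ∈ {0, 1}, columns (i,j) ∈ {(0,0), (0,2)} is det [[-2, 4], [-2, 2]] = 4 ≠ 0, so this unfolding has rank ≥ 2; CP rank is at least every unfolding rank, so rank(T) ≥ 2.
In particular rank(T) ≥ 2 > 1, so T is not rank-1.

No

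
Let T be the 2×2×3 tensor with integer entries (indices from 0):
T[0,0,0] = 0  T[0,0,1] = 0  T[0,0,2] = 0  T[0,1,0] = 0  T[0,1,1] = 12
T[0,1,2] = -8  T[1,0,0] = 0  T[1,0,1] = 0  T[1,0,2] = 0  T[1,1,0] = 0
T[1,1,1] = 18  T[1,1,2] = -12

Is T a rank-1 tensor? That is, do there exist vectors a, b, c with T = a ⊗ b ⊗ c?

Yes

If T = a ⊗ b ⊗ c then every fibre of T is a multiple of the corresponding factor, so read the factors off the fibres through the nonzero entry T[0,1,1] = 12.
The mode-1 fibre T[:,1,1] = [12, 18] gives a = (2, 3) (primitive direction); the mode-2 fibre T[0,:,1] = [0, 12] gives b = (0, 1); then c[k] = T[0,1,k] / (a[0]·b[1]) = [0, 12, -8] / 2 = (0, 6, -4).
Expanding (2, 3) ⊗ (0, 1) ⊗ (0, 6, -4) reproduces all 12 entries of T, so T = (2, 3) ⊗ (0, 1) ⊗ (0, 6, -4) and rank(T) ≤ 1.
Equivalently every frontal slice T[:,:,k] is c[k] times the rank-1 matrix (2, 3) ⊗ (0, 1). So T has rank 1 (it is nonzero).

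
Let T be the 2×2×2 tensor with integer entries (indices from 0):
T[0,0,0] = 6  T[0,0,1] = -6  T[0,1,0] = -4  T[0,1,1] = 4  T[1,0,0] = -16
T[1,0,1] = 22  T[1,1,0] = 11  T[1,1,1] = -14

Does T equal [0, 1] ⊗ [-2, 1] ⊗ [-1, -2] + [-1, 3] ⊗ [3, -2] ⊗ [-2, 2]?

Yes

Reconstruct entrywise from the claimed factors. For example, T[1,1,0] = 11 and Σₗ aₗ[1]bₗ[1]cₗ[0] = (1)·(1)·(-1) + (3)·(-2)·(-2) = 11; checking all 8 entries, every one matches. The claim holds.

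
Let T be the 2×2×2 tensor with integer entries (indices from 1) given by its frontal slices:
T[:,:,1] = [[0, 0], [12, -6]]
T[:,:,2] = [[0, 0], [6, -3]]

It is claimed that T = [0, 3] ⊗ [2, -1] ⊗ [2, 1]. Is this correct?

Yes

Reconstruct entrywise from the claimed factors. For example, T[1,1,1] = 0 and Σₗ aₗ[1]bₗ[1]cₗ[1] = (0)·(2)·(2) = 0; checking all 8 entries, every one matches. The claim holds.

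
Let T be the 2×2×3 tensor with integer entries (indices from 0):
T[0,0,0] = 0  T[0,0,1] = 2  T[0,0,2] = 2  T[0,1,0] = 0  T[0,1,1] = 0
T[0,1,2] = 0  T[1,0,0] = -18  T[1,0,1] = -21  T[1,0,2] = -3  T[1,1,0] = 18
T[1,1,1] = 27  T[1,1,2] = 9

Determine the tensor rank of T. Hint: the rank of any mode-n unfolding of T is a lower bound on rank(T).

Lower bound: the mode-2 unfolding of T (rows indexed by j, columns by (i,k) = (0,0), (0,1), (0,2), (1,0), (1,1), (1,2)) is [[0, 2, 2, -18, -21, -3], [0, 0, 0, 18, 27, 9]].
There the 2×2 minor on rows j ∈ {0, 1}, columns (i,k) ∈ {(0,1), (1,0)} is det [[2, -18], [0, 18]] = 36 ≠ 0, so this unfolding has rank ≥ 2; CP rank is at least every unfolding rank, so rank(T) ≥ 2. (This is only a lower bound: in general the CP rank may exceed every unfolding rank, so we still need to exhibit 2 rank-1 terms summing to T.)
Upper bound — finding two terms. Write S_k = T[:,:,k] for the frontal slices: S₀ = [[0, 0], [-18, 18]], S₁ = [[2, 0], [-21, 27]], S₂ = [[2, 0], [-3, 9]].
If T = a₁ ∘ b₁ ∘ c₁ + a₂ ∘ b₂ ∘ c₂ then each S_k = c₁[k]·a₁b₁ᵀ + c₂[k]·a₂b₂ᵀ. S₀ and S₁ are linearly independent, so a₁b₁ᵀ and a₂b₂ᵀ must span the same plane of matrices: they are the rank-1 matrices of the form x·S₀ + y·S₁.
det(x·S₀ + y·S₁) is 36·xy + 54·y² = 18·(2·x + 3·y)(y), vanishing at (x:y) = (3:-2) and (1:0).
M₁ = 3·S₀ − 2·S₁ = [[-4, 0], [-12, 0]] = (-4)·[1, 3][1, 0]ᵀ and M₂ = S₀ = [[0, 0], [-18, 18]] = (-18)·[0, 1][1, -1]ᵀ, so take a₁ = [1, 3], b₁ = [1, 0], a₂ = [0, 1], b₂ = [1, -1].
Each slice is an integer combination of E₁ = a₁b₁ᵀ and E₂ = a₂b₂ᵀ: S₀ = −18·E₂, S₁ = 2·E₁ − 27·E₂, S₂ = 2·E₁ − 9·E₂; reading off coefficients, c₁ = [0, 2, 2] and c₂ = [-18, -27, -9].
Hence T = [1, 3] ∘ [1, 0] ∘ [0, 2, 2] + [0, 1] ∘ [1, -1] ∘ [-18, -27, -9], so rank(T) ≤ 2.
These bounds meet, so rank(T) = 2.

2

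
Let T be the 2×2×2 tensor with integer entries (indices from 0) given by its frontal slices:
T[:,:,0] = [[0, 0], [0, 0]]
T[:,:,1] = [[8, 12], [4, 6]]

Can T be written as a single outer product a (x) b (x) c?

The mode-1 fibre T[:,0,1] = [8, 4] gives a = (2, 1) (primitive direction); the mode-2 fibre T[0,:,1] = [8, 12] gives b = (2, 3); then c[k] = T[0,0,k] / (a[0]·b[0]) = [0, 8] / 4 = (0, 2).
Expanding (2, 1) (x) (2, 3) (x) (0, 2) reproduces all 8 entries of T, so T = (2, 1) (x) (2, 3) (x) (0, 2) and rank(T) ≤ 1.
Equivalently every frontal slice T[:,:,k] is c[k] times the rank-1 matrix (2, 1) (x) (2, 3). So T has rank 1 (it is nonzero).

Yes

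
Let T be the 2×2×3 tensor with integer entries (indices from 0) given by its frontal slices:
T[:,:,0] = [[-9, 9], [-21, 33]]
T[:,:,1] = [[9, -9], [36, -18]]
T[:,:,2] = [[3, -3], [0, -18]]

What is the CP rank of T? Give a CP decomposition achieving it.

rank(T) = 2

Lower bound: the mode-2 unfolding of T (rows indexed by j, columns by (i,k) = (0,0), (0,1), (0,2), (1,0), (1,1), (1,2)) is [[-9, 9, 3, -21, 36, 0], [9, -9, -3, 33, -18, -18]].
There the 2×2 minor on rows j ∈ {0, 1}, columns (i,k) ∈ {(0,0), (1,0)} is det [[-9, -21], [9, 33]] = -108 ≠ 0, so this unfolding has rank ≥ 2; CP rank is at least every unfolding rank, so rank(T) ≥ 2. (Unfolding ranks only ever bound the CP rank from below — rank(T) can be strictly larger than all of them — so the matching upper bound has to come from an explicit 2-term decomposition.)
Upper bound — finding two terms. Write S_k = T[:,:,k] for the frontal slices: S₀ = [[-9, 9], [-21, 33]], S₁ = [[9, -9], [36, -18]], S₂ = [[3, -3], [0, -18]].
If T = a₁ ⊗ b₁ ⊗ c₁ + a₂ ⊗ b₂ ⊗ c₂ then each S_k = c₁[k]·a₁b₁ᵀ + c₂[k]·a₂b₂ᵀ. S₀ and S₁ are linearly independent, so a₁b₁ᵀ and a₂b₂ᵀ must span the same plane of matrices: they are the rank-1 matrices of the form x·S₀ + y·S₁.
det(x·S₀ + y·S₁) is −108·x² − 54·xy + 162·y² = (-54)·(2·x + 3·y)(x − y), vanishing at (x:y) = (3:-2) and (1:1).
M₁ = 3·S₀ − 2·S₁ = [[-45, 45], [-135, 135]] = (-45)·[1, 3][1, -1]ᵀ and M₂ = S₀ + S₁ = [[0, 0], [15, 15]] = 15·[0, 1][1, 1]ᵀ, so take a₁ = [1, 3], b₁ = [1, -1], a₂ = [0, 1], b₂ = [1, 1].
Each slice is an integer combination of E₁ = a₁b₁ᵀ and E₂ = a₂b₂ᵀ: S₀ = −9·E₁ + 6·E₂, S₁ = 9·E₁ + 9·E₂, S₂ = 3·E₁ − 9·E₂; reading off coefficients, c₁ = [-9, 9, 3] and c₂ = [6, 9, -9].
Hence T = [1, 3] ⊗ [1, -1] ⊗ [-9, 9, 3] + [0, 1] ⊗ [1, 1] ⊗ [6, 9, -9], so rank(T) ≤ 2.
These bounds meet, so rank(T) = 2.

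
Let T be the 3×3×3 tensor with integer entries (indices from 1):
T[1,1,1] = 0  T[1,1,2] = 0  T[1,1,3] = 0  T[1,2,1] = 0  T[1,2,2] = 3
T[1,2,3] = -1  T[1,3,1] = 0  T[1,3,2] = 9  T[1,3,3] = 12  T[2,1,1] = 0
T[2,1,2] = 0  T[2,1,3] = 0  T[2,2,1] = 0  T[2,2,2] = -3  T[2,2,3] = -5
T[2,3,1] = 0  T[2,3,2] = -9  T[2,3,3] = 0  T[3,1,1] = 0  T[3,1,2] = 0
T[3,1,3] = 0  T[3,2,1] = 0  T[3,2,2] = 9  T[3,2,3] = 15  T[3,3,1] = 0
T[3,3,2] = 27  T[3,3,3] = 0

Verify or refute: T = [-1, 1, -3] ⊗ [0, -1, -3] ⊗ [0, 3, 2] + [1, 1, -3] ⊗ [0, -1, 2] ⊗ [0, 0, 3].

Reconstruct entrywise from the claimed factors. For example, T[1,2,1] = 0 and Σₗ aₗ[1]bₗ[2]cₗ[1] = (-1)·(-1)·(0) + (1)·(-1)·(0) = 0; checking all 27 entries, every one matches. The claim holds.

Yes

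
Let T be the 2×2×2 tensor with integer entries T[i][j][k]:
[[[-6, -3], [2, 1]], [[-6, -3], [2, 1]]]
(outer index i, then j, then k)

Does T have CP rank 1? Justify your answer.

If T = a ⊗ b ⊗ c then every fibre of T is a multiple of the corresponding factor, so read the factors off the fibres through the nonzero entry T[0,0,0] = -6.
The mode-1 fibre T[:,0,0] = [-6, -6] gives a = (1, 1) (primitive direction); the mode-2 fibre T[0,:,0] = [-6, 2] gives b = (3, -1); then c[k] = T[0,0,k] / (a[0]·b[0]) = [-6, -3] / 3 = (-2, -1).
Expanding (1, 1) ⊗ (3, -1) ⊗ (-2, -1) reproduces all 8 entries of T, so T = (1, 1) ⊗ (3, -1) ⊗ (-2, -1) and rank(T) ≤ 1.
Equivalently every frontal slice T[:,:,k] is c[k] times the rank-1 matrix (1, 1) ⊗ (3, -1). So T has rank 1 (it is nonzero).

Yes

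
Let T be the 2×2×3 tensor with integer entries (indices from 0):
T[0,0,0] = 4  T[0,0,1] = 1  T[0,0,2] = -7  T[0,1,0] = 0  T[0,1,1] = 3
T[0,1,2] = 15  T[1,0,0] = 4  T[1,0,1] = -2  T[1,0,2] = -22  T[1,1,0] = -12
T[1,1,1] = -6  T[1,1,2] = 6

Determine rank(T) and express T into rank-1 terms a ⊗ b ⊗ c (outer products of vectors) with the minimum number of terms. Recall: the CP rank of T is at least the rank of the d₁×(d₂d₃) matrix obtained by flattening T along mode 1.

rank(T) = 2

Lower bound: the mode-1 unfolding of T (rows indexed by i, columns by (j,k) = (0,0), (0,1), (0,2), (1,0), (1,1), (1,2)) is [[4, 1, -7, 0, 3, 15], [4, -2, -22, -12, -6, 6]].
There the 2×2 minor on rows i ∈ {0, 1}, columns (j,k) ∈ {(0,0), (0,1)} is det [[4, 1], [4, -2]] = -12 ≠ 0, so this unfolding has rank ≥ 2; CP rank is at least every unfolding rank, so rank(T) ≥ 2. (Flattening ranks never certify an upper bound on CP rank; for that we must actually write T with 2 rank-1 terms.)
Upper bound — finding two terms. Write S_k = T[:,:,k] for the frontal slices: S₀ = [[4, 0], [4, -12]], S₁ = [[1, 3], [-2, -6]], S₂ = [[-7, 15], [-22, 6]].
If T = a₁ ⊗ b₁ ⊗ c₁ + a₂ ⊗ b₂ ⊗ c₂ then each S_k = c₁[k]·a₁b₁ᵀ + c₂[k]·a₂b₂ᵀ. S₀ and S₁ are linearly independent, so a₁b₁ᵀ and a₂b₂ᵀ must span the same plane of matrices: they are the rank-1 matrices of the form x·S₀ + y·S₁.
det(x·S₀ + y·S₁) is −48·x² − 48·xy = (-48)·(x + y)(x), vanishing at (x:y) = (1:-1) and (0:1).
M₁ = S₀ − S₁ = [[3, -3], [6, -6]] = 3·[1, 2][1, -1]ᵀ and M₂ = S₁ = [[1, 3], [-2, -6]] = [1, -2][1, 3]ᵀ, so take a₁ = [1, 2], b₁ = [1, -1], a₂ = [1, -2], b₂ = [1, 3].
Each slice is an integer combination of E₁ = a₁b₁ᵀ and E₂ = a₂b₂ᵀ: S₀ = 3·E₁ + E₂, S₁ = E₂, S₂ = −9·E₁ + 2·E₂; reading off coefficients, c₁ = [3, 0, -9] and c₂ = [1, 1, 2].
Hence T = [1, 2] ⊗ [1, -1] ⊗ [3, 0, -9] + [1, -2] ⊗ [1, 3] ⊗ [1, 1, 2], so rank(T) ≤ 2.
These bounds meet, so rank(T) = 2.
Check entry T[1,0,2] = -22: (2)·(1)·(-9) + (-2)·(1)·(2) = -22.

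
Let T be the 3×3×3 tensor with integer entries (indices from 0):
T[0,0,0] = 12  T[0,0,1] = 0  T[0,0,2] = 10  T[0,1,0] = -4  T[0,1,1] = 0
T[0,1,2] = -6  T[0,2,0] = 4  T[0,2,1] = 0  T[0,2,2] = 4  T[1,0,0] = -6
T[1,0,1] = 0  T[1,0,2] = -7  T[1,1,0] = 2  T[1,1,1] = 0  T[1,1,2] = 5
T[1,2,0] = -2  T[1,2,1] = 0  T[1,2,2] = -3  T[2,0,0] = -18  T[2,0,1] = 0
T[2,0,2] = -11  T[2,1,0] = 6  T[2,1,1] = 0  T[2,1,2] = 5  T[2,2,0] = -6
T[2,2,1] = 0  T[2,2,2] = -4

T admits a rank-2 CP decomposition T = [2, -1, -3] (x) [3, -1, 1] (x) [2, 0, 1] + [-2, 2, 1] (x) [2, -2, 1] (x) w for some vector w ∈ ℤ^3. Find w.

Subtract the known terms from T to get the rank-1 residual R = [-2, 2, 1] (x) [2, -2, 1] (x) w, so R[i,j,k] = a[i]·b[j]·w[k]. Pick indices with nonzero a[0]·b[0] = (-2)·(2) = -4. Only the fibre through (0,0,·) is needed: R[0,0,:] = T[0,0,:] − Σₗ aₗ[0]bₗ[0]cₗ = [12, 0, 10] − (2)·(3)·[2, 0, 1] = [0, 0, 4]. Then w[k] = R[0,0,k] / -4 for each k, giving w = [0, 0, 4] / -4 = [0, 0, -1].

w = [0, 0, -1]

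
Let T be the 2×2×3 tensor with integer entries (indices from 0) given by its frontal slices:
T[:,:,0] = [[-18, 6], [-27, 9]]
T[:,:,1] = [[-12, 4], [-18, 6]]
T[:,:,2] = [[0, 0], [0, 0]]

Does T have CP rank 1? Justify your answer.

Yes

If T = a ⊗ b ⊗ c then every fibre of T is a multiple of the corresponding factor, so read the factors off the fibres through the nonzero entry T[0,0,0] = -18.
The mode-1 fibre T[:,0,0] = [-18, -27] gives a = (2, 3) (primitive direction); the mode-2 fibre T[0,:,0] = [-18, 6] gives b = (3, -1); then c[k] = T[0,0,k] / (a[0]·b[0]) = [-18, -12, 0] / 6 = (-3, -2, 0).
Expanding (2, 3) ⊗ (3, -1) ⊗ (-3, -2, 0) reproduces all 12 entries of T, so T = (2, 3) ⊗ (3, -1) ⊗ (-3, -2, 0) and rank(T) ≤ 1.
Equivalently every frontal slice T[:,:,k] is c[k] times the rank-1 matrix (2, 3) ⊗ (3, -1). So T has rank 1 (it is nonzero).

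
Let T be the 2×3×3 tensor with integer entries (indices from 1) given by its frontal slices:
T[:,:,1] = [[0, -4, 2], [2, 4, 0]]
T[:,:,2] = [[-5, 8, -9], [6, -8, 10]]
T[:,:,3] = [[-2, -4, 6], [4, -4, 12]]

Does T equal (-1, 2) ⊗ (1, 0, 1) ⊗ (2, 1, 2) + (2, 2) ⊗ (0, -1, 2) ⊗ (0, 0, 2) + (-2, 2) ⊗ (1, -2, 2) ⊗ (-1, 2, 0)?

Reconstruct entrywise from the claimed factors. For example, T[2,1,1] = 2 and Σₗ aₗ[2]bₗ[1]cₗ[1] = (2)·(1)·(2) + (2)·(0)·(0) + (2)·(1)·(-1) = 2; checking all 18 entries, every one matches. The claim holds.

Yes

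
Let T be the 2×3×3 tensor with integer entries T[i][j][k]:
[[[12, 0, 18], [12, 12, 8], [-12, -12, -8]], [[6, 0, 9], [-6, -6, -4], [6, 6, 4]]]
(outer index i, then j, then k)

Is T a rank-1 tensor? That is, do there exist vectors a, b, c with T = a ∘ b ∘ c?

The mode-2 unfolding of T (rows indexed by j, columns by (i,k) = (0,0), (0,1), (0,2), (1,0), (1,1), (1,2)) is [[12, 0, 18, 6, 0, 9], [12, 12, 8, -6, -6, -4], [-12, -12, -8, 6, 6, 4]].
There the 2×2 minor on rows j ∈ {0, 1}, columns (i,k) ∈ {(0,0), (0,1)} is det [[12, 0], [12, 12]] = 144 ≠ 0, so this unfolding has rank ≥ 2; CP rank is at least every unfolding rank, so rank(T) ≥ 2.
In particular rank(T) ≥ 2 > 1, so T is not rank-1.

No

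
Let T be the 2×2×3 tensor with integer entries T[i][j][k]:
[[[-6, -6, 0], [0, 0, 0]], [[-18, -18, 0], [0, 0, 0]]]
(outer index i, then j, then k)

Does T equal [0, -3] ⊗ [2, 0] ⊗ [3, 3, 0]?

No

Reconstruct entry (0,0,0) from the claimed factors: Σₗ aₗ[0]bₗ[0]cₗ[0] = (0)·(2)·(3) = 0, but T[0,0,0] = -6. The claim is false.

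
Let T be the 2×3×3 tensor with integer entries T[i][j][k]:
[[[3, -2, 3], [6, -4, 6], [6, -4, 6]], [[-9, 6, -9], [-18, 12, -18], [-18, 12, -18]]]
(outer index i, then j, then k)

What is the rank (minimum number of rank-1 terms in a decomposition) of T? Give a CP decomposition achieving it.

Lower bound: T ≠ 0 (e.g. T[0,0,0] = 3), so rank(T) ≥ 1.
Upper bound: if T = a ⊗ b ⊗ c then every fibre of T is a multiple of the corresponding factor, so read the factors off the fibres through the nonzero entry T[0,0,0] = 3.
The mode-1 fibre T[:,0,0] = [3, -9] gives a = (1, -3) (primitive direction); the mode-2 fibre T[0,:,0] = [3, 6, 6] gives b = (1, 2, 2); then c[k] = T[0,0,k] / (a[0]·b[0]) = [3, -2, 3] / 1 = (3, -2, 3).
Expanding (1, -3) ⊗ (1, 2, 2) ⊗ (3, -2, 3) reproduces all 18 entries of T, so T = (1, -3) ⊗ (1, 2, 2) ⊗ (3, -2, 3) and rank(T) ≤ 1.
These bounds meet, so rank(T) = 1.

rank(T) = 1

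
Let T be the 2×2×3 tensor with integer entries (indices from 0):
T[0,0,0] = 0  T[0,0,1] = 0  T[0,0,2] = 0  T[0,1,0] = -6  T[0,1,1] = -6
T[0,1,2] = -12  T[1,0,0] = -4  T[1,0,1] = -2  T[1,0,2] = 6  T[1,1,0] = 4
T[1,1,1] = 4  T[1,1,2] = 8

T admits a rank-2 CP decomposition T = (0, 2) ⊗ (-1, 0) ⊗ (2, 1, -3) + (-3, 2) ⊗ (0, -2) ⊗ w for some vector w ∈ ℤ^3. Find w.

w = (-1, -1, -2)

Subtract the known terms from T to get the rank-1 residual R = (-3, 2) ⊗ (0, -2) ⊗ w, so R[i,j,k] = a[i]·b[j]·w[k]. Pick indices with nonzero a[0]·b[1] = (-3)·(-2) = 6. Only the fibre through (0,1,·) is needed: R[0,1,:] = T[0,1,:] − Σₗ aₗ[0]bₗ[1]cₗ = [-6, -6, -12] − (0)·(0)·(2, 1, -3) = [-6, -6, -12]. Then w[k] = R[0,1,k] / 6 for each k, giving w = [-6, -6, -12] / 6 = (-1, -1, -2).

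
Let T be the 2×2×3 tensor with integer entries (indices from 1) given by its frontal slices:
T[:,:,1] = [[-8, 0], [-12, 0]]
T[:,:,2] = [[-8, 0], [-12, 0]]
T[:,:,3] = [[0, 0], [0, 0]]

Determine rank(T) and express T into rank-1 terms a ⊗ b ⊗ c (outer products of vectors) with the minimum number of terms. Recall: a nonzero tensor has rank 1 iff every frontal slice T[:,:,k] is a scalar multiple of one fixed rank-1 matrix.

Lower bound: T ≠ 0 (e.g. T[1,1,1] = -8), so rank(T) ≥ 1.
Upper bound: if T = a ⊗ b ⊗ c then every fibre of T is a multiple of the corresponding factor, so read the factors off the fibres through the nonzero entry T[1,1,1] = -8.
The mode-1 fibre T[:,1,1] = [-8, -12] gives a = [2, 3] (primitive direction); the mode-2 fibre T[1,:,1] = [-8, 0] gives b = [1, 0]; then c[k] = T[1,1,k] / (a[1]·b[1]) = [-8, -8, 0] / 2 = [-4, -4, 0].
Expanding [2, 3] ⊗ [1, 0] ⊗ [-4, -4, 0] reproduces all 12 entries of T, so T = [2, 3] ⊗ [1, 0] ⊗ [-4, -4, 0] and rank(T) ≤ 1.
These bounds meet, so rank(T) = 1.

rank(T) = 1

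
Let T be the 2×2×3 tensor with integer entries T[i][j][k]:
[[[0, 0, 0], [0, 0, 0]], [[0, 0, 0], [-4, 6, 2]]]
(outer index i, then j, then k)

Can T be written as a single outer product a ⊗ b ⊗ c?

Yes

If T = a ⊗ b ⊗ c then every fibre of T is a multiple of the corresponding factor, so read the factors off the fibres through the nonzero entry T[1,1,0] = -4.
The mode-1 fibre T[:,1,0] = [0, -4] gives a = [0, 1] (primitive direction); the mode-2 fibre T[1,:,0] = [0, -4] gives b = [0, 1]; then c[k] = T[1,1,k] / (a[1]·b[1]) = [-4, 6, 2] / 1 = [-4, 6, 2].
Expanding [0, 1] ⊗ [0, 1] ⊗ [-4, 6, 2] reproduces all 12 entries of T, so T = [0, 1] ⊗ [0, 1] ⊗ [-4, 6, 2] and rank(T) ≤ 1.
Equivalently every frontal slice T[:,:,k] is c[k] times the rank-1 matrix [0, 1] ⊗ [0, 1]. So T has rank 1 (it is nonzero).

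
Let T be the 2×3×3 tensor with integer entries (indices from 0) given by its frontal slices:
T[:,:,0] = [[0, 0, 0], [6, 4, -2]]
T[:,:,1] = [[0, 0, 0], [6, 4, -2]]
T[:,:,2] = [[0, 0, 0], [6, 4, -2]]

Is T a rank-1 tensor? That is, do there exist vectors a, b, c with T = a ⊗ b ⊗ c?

Yes

The mode-1 fibre T[:,0,0] = [0, 6] gives a = [0, 1] (primitive direction); the mode-2 fibre T[1,:,0] = [6, 4, -2] gives b = [3, 2, -1]; then c[k] = T[1,0,k] / (a[1]·b[0]) = [6, 6, 6] / 3 = [2, 2, 2].
Expanding [0, 1] ⊗ [3, 2, -1] ⊗ [2, 2, 2] reproduces all 18 entries of T, so T = [0, 1] ⊗ [3, 2, -1] ⊗ [2, 2, 2] and rank(T) ≤ 1.
Equivalently every frontal slice T[:,:,k] is c[k] times the rank-1 matrix [0, 1] ⊗ [3, 2, -1]. So T has rank 1 (it is nonzero).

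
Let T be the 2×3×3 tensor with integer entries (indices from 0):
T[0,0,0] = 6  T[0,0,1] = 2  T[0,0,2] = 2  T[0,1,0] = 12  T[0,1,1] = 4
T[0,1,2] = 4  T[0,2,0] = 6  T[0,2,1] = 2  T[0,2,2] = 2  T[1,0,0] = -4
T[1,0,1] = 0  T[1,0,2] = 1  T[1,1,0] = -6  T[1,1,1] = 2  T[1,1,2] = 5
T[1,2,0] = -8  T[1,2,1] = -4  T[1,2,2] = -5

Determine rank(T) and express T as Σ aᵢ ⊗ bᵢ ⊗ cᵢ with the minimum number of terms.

rank(T) = 2

Lower bound: the mode-3 unfolding of T (rows indexed by k, columns by (i,j) = (0,0), (0,1), (0,2), (1,0), (1,1), (1,2)) is [[6, 12, 6, -4, -6, -8], [2, 4, 2, 0, 2, -4], [2, 4, 2, 1, 5, -5]].
There the 2×2 minor on rows k ∈ {0, 1}, columns (i,j) ∈ {(0,0), (1,0)} is det [[6, -4], [2, 0]] = 8 ≠ 0, so this unfolding has rank ≥ 2; CP rank is at least every unfolding rank, so rank(T) ≥ 2. (Flattening ranks never certify an upper bound on CP rank; for that we must actually write T with 2 rank-1 terms.)
Upper bound — finding two terms. Write S_k = T[:,:,k] for the frontal slices: S₀ = [[6, 12, 6], [-4, -6, -8]], S₁ = [[2, 4, 2], [0, 2, -4]], S₂ = [[2, 4, 2], [1, 5, -5]].
If T = a₁ ⊗ b₁ ⊗ c₁ + a₂ ⊗ b₂ ⊗ c₂ then each S_k = c₁[k]·a₁b₁ᵀ + c₂[k]·a₂b₂ᵀ. S₀ and S₁ are linearly independent, so a₁b₁ᵀ and a₂b₂ᵀ must span the same plane of matrices: they are the rank-1 matrices of the form x·S₀ + y·S₁.
The 2×2 minor of x·S₀ + y·S₁ on rows {0,1}, columns {0,1} is 12·x² + 16·xy + 4·y² = 4·(x + y)(3·x + y), vanishing at (x:y) = (1:-1) and (1:-3).
M₁ = S₀ − S₁ = [[4, 8, 4], [-4, -8, -4]] = 4·[1, -1][1, 2, 1]ᵀ and M₂ = S₀ − 3·S₁ = [[0, 0, 0], [-4, -12, 4]] = (-4)·[0, 1][1, 3, -1]ᵀ, so take a₁ = [1, -1], b₁ = [1, 2, 1], a₂ = [0, 1], b₂ = [1, 3, -1].
Each slice is an integer combination of E₁ = a₁b₁ᵀ and E₂ = a₂b₂ᵀ: S₀ = 6·E₁ + 2·E₂, S₁ = 2·E₁ + 2·E₂, S₂ = 2·E₁ + 3·E₂; reading off coefficients, c₁ = [6, 2, 2] and c₂ = [2, 2, 3].
Hence T = [1, -1] ⊗ [1, 2, 1] ⊗ [6, 2, 2] + [0, 1] ⊗ [1, 3, -1] ⊗ [2, 2, 3], so rank(T) ≤ 2.
These bounds meet, so rank(T) = 2.
Check entry T[1,2,0] = -8: (-1)·(1)·(6) + (1)·(-1)·(2) = -8.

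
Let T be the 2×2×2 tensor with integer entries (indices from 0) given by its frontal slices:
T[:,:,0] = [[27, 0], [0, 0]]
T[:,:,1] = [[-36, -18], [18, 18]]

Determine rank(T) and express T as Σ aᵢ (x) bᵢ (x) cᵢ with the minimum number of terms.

Lower bound: the mode-2 unfolding of T (rows indexed by j, columns by (i,k) = (0,0), (0,1), (1,0), (1,1)) is [[27, -36, 0, 18], [0, -18, 0, 18]].
There the 2×2 minor on rows j ∈ {0, 1}, columns (i,k) ∈ {(0,0), (0,1)} is det [[27, -36], [0, -18]] = -486 ≠ 0, so this unfolding has rank ≥ 2; CP rank is at least every unfolding rank, so rank(T) ≥ 2. (Flattening ranks never certify an upper bound on CP rank; for that we must actually write T with 2 rank-1 terms.)
Upper bound — finding two terms. Write S_k = T[:,:,k] for the frontal slices: S₀ = [[27, 0], [0, 0]], S₁ = [[-36, -18], [18, 18]].
If T = a₁ (x) b₁ (x) c₁ + a₂ (x) b₂ (x) c₂ then each S_k = c₁[k]·a₁b₁ᵀ + c₂[k]·a₂b₂ᵀ. S₀ and S₁ are linearly independent, so a₁b₁ᵀ and a₂b₂ᵀ must span the same plane of matrices: they are the rank-1 matrices of the form x·S₀ + y·S₁.
det(x·S₀ + y·S₁) is 486·xy − 324·y² = 162·(3·x − 2·y)(y), vanishing at (x:y) = (2:3) and (1:0).
M₁ = 2·S₀ + 3·S₁ = [[-54, -54], [54, 54]] = (-54)·[1, -1][1, 1]ᵀ and M₂ = S₀ = [[27, 0], [0, 0]] = 27·[1, 0][1, 0]ᵀ, so take a₁ = [1, -1], b₁ = [1, 1], a₂ = [1, 0], b₂ = [1, 0].
Each slice is an integer combination of E₁ = a₁b₁ᵀ and E₂ = a₂b₂ᵀ: S₀ = 27·E₂, S₁ = −18·E₁ − 18·E₂; reading off coefficients, c₁ = [0, -18] and c₂ = [27, -18].
Hence T = [1, -1] (x) [1, 1] (x) [0, -18] + [1, 0] (x) [1, 0] (x) [27, -18], so rank(T) ≤ 2.
These bounds meet, so rank(T) = 2.
Check entry T[0,0,1] = -36: (1)·(1)·(-18) + (1)·(1)·(-18) = -36.

rank(T) = 2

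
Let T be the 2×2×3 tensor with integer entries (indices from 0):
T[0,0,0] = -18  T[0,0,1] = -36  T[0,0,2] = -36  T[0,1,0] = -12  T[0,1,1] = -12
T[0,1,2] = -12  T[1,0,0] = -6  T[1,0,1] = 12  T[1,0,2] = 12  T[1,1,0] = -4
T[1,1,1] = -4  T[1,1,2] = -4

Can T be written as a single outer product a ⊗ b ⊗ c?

No

The mode-2 unfolding of T (rows indexed by j, columns by (i,k) = (0,0), (0,1), (0,2), (1,0), (1,1), (1,2)) is [[-18, -36, -36, -6, 12, 12], [-12, -12, -12, -4, -4, -4]].
There the 2×2 minor on rows j ∈ {0, 1}, columns (i,k) ∈ {(0,0), (0,1)} is det [[-18, -36], [-12, -12]] = -216 ≠ 0, so this unfolding has rank ≥ 2; CP rank is at least every unfolding rank, so rank(T) ≥ 2.
In particular rank(T) ≥ 2 > 1, so T is not rank-1.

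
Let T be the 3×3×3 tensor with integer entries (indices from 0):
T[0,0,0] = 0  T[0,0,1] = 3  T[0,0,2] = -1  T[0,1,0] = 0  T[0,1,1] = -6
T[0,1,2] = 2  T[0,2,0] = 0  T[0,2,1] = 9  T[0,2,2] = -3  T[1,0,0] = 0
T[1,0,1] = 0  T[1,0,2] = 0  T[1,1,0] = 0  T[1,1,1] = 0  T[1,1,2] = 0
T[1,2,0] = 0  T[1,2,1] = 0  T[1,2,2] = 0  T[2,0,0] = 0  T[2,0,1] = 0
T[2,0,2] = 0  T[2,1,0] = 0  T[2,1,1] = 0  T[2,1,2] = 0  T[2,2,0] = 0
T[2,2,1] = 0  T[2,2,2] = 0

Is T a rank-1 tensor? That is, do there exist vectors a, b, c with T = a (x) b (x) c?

If T = a (x) b (x) c then every fibre of T is a multiple of the corresponding factor, so read the factors off the fibres through the nonzero entry T[0,0,1] = 3.
The mode-1 fibre T[:,0,1] = [3, 0, 0] gives a = (1, 0, 0) (primitive direction); the mode-2 fibre T[0,:,1] = [3, -6, 9] gives b = (1, -2, 3); then c[k] = T[0,0,k] / (a[0]·b[0]) = [0, 3, -1] / 1 = (0, 3, -1).
Expanding (1, 0, 0) (x) (1, -2, 3) (x) (0, 3, -1) reproduces all 27 entries of T, so T = (1, 0, 0) (x) (1, -2, 3) (x) (0, 3, -1) and rank(T) ≤ 1.
Equivalently every frontal slice T[:,:,k] is c[k] times the rank-1 matrix (1, 0, 0) (x) (1, -2, 3). So T has rank 1 (it is nonzero).

Yes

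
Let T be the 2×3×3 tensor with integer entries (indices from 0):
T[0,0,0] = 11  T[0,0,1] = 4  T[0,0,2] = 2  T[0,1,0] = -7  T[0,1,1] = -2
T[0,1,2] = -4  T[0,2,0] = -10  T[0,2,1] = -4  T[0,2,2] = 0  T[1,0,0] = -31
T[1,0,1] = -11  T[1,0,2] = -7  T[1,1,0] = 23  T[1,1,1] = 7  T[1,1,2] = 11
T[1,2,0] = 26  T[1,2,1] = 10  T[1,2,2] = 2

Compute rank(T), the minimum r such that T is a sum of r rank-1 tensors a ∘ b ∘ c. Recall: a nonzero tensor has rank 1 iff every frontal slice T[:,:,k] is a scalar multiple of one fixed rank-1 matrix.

Lower bound: the mode-1 unfolding of T (rows indexed by i, columns by (j,k) = (0,0), (0,1), (0,2), (1,0), (1,1), (1,2), (2,0), (2,1), (2,2)) is [[11, 4, 2, -7, -2, -4, -10, -4, 0], [-31, -11, -7, 23, 7, 11, 26, 10, 2]].
There the 2×2 minor on rows i ∈ {0, 1}, columns (j,k) ∈ {(0,0), (0,1)} is det [[11, 4], [-31, -11]] = 3 ≠ 0, so this unfolding has rank ≥ 2; CP rank is at least every unfolding rank, so rank(T) ≥ 2. (Flattening ranks never certify an upper bound on CP rank; for that we must actually write T with 2 rank-1 terms.)
Upper bound — finding two terms. Write S_k = T[:,:,k] for the frontal slices: S₀ = [[11, -7, -10], [-31, 23, 26]], S₁ = [[4, -2, -4], [-11, 7, 10]], S₂ = [[2, -4, 0], [-7, 11, 2]].
If T = a₁ ∘ b₁ ∘ c₁ + a₂ ∘ b₂ ∘ c₂ then each S_k = c₁[k]·a₁b₁ᵀ + c₂[k]·a₂b₂ᵀ. S₀ and S₁ are linearly independent, so a₁b₁ᵀ and a₂b₂ᵀ must span the same plane of matrices: they are the rank-1 matrices of the form x·S₀ + y·S₁.
The 2×2 minor of x·S₀ + y·S₁ on rows {0,1}, columns {0,1} is 36·x² + 30·xy + 6·y² = 6·(2·x + y)(3·x + y), vanishing at (x:y) = (1:-2) and (1:-3).
M₁ = S₀ − 2·S₁ = [[3, -3, -2], [-9, 9, 6]] = (1, -3)(3, -3, -2)ᵀ and M₂ = S₀ − 3·S₁ = [[-1, -1, 2], [2, 2, -4]] = −(1, -2)(1, 1, -2)ᵀ, so take a₁ = (1, -3), b₁ = (3, -3, -2), a₂ = (1, -2), b₂ = (1, 1, -2).
Each slice is an integer combination of E₁ = a₁b₁ᵀ and E₂ = a₂b₂ᵀ: S₀ = 3·E₁ + 2·E₂, S₁ = E₁ + E₂, S₂ = E₁ − E₂; reading off coefficients, c₁ = (3, 1, 1) and c₂ = (2, 1, -1).
Hence T = (1, -3) ∘ (3, -3, -2) ∘ (3, 1, 1) + (1, -2) ∘ (1, 1, -2) ∘ (2, 1, -1), so rank(T) ≤ 2.
These bounds meet, so rank(T) = 2.

2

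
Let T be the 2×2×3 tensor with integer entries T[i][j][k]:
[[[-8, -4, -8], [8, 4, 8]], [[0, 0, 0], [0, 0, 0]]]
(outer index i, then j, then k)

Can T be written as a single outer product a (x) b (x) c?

The mode-1 fibre T[:,0,0] = [-8, 0] gives a = (1, 0) (primitive direction); the mode-2 fibre T[0,:,0] = [-8, 8] gives b = (1, -1); then c[k] = T[0,0,k] / (a[0]·b[0]) = [-8, -4, -8] / 1 = (-8, -4, -8).
Expanding (1, 0) (x) (1, -1) (x) (-8, -4, -8) reproduces all 12 entries of T, so T = (1, 0) (x) (1, -1) (x) (-8, -4, -8) and rank(T) ≤ 1.
Equivalently every frontal slice T[:,:,k] is c[k] times the rank-1 matrix (1, 0) (x) (1, -1). So T has rank 1 (it is nonzero).

Yes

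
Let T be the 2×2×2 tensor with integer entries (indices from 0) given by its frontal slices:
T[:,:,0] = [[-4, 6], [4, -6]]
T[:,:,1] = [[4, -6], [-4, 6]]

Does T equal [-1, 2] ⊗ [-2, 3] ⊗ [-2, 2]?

No

Reconstruct entry (1,0,0) from the claimed factors: Σₗ aₗ[1]bₗ[0]cₗ[0] = (2)·(-2)·(-2) = 8, but T[1,0,0] = 4. The claim is false.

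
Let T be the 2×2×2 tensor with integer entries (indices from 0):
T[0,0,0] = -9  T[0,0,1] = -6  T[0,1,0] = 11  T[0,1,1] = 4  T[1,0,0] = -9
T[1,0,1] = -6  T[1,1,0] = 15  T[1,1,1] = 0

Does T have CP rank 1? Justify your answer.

The mode-2 unfolding of T (rows indexed by j, columns by (i,k) = (0,0), (0,1), (1,0), (1,1)) is [[-9, -6, -9, -6], [11, 4, 15, 0]].
There the 2×2 minor on rows j ∈ {0, 1}, columns (i,k) ∈ {(0,0), (0,1)} is det [[-9, -6], [11, 4]] = 30 ≠ 0, so this unfolding has rank ≥ 2; CP rank is at least every unfolding rank, so rank(T) ≥ 2.
In particular rank(T) ≥ 2 > 1, so T is not rank-1.

No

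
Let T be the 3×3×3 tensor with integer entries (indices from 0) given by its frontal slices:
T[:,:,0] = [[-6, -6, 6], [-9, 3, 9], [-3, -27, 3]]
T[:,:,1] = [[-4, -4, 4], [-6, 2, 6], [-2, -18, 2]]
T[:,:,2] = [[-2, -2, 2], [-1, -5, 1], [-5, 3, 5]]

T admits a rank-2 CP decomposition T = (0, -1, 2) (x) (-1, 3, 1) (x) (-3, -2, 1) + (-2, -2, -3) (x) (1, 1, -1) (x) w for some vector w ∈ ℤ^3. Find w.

Subtract the known terms from T to get the rank-1 residual R = (-2, -2, -3) (x) (1, 1, -1) (x) w, so R[i,j,k] = a[i]·b[j]·w[k]. Pick indices with nonzero a[0]·b[0] = (-2)·(1) = -2. Only the fibre through (0,0,·) is needed: R[0,0,:] = T[0,0,:] − Σₗ aₗ[0]bₗ[0]cₗ = [-6, -4, -2] − (0)·(-1)·(-3, -2, 1) = [-6, -4, -2]. Then w[k] = R[0,0,k] / -2 for each k, giving w = [-6, -4, -2] / -2 = (3, 2, 1).

w = (3, 2, 1)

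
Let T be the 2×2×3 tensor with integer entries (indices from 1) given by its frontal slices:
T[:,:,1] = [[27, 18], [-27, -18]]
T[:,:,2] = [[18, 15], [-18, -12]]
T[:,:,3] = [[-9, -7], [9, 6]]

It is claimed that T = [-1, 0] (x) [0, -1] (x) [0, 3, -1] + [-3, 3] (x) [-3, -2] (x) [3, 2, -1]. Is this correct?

Yes

Reconstruct entrywise from the claimed factors. For example, T[1,1,2] = 18 and Σₗ aₗ[1]bₗ[1]cₗ[2] = (-1)·(0)·(3) + (-3)·(-3)·(2) = 18; checking all 12 entries, every one matches. The claim holds.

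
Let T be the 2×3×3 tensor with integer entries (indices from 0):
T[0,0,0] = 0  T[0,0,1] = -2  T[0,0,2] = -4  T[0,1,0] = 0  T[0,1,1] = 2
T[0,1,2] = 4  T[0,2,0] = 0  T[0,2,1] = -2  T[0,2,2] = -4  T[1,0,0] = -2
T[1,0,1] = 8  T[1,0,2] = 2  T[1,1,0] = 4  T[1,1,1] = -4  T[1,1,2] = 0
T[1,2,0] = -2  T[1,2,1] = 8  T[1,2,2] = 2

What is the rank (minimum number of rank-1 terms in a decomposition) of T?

3

Lower bound: the mode-3 unfolding of T (rows indexed by k, columns by (i,j) = (0,0), (0,1), (0,2), (1,0), (1,1), (1,2)) is [[0, 0, 0, -2, 4, -2], [-2, 2, -2, 8, -4, 8], [-4, 4, -4, 2, 0, 2]].
There the 3×3 minor on rows k ∈ {0, 1, 2}, columns (i,j) ∈ {(0,0), (1,0), (1,1)} is det [[0, -2, 4], [-2, 8, -4], [-4, 2, 0]] = 80 ≠ 0, so this unfolding has rank ≥ 3; CP rank is at least every unfolding rank, so rank(T) ≥ 3. (Unfolding ranks only ever bound the CP rank from below — rank(T) can be strictly larger than all of them — so the matching upper bound has to come from an explicit 3-term decomposition.)
Upper bound: T is a sum of 3 rank-1 terms, T = [0, 1] ⊗ [1, 0, 1] ⊗ [2, 4, 2] + [1, 0] ⊗ [1, -1, 1] ⊗ [2, -4, -4] + [1, 2] ⊗ [1, -1, 1] ⊗ [-2, 2, 0] (one valid choice — decompositions are not unique — normalised so each a, b is primitive with positive first nonzero entry; check it by expanding all entries), so rank(T) ≤ 3.
These bounds meet, so rank(T) = 3.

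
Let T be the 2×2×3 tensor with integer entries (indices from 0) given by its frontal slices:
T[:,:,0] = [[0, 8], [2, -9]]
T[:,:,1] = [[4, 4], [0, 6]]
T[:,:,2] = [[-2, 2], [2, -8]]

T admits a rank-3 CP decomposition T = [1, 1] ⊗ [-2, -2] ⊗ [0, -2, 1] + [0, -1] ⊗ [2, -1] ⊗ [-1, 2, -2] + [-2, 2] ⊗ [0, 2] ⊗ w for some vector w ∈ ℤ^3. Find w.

Subtract the known terms from T to get the rank-1 residual R = [-2, 2] ⊗ [0, 2] ⊗ w, so R[i,j,k] = a[i]·b[j]·w[k]. Pick indices with nonzero a[0]·b[1] = (-2)·(2) = -4. Only the fibre through (0,1,·) is needed: R[0,1,:] = T[0,1,:] − Σₗ aₗ[0]bₗ[1]cₗ = [8, 4, 2] − (1)·(-2)·[0, -2, 1] − (0)·(-1)·[-1, 2, -2] = [8, 0, 4]. Then w[k] = R[0,1,k] / -4 for each k, giving w = [8, 0, 4] / -4 = [-2, 0, -1].

w = [-2, 0, -1]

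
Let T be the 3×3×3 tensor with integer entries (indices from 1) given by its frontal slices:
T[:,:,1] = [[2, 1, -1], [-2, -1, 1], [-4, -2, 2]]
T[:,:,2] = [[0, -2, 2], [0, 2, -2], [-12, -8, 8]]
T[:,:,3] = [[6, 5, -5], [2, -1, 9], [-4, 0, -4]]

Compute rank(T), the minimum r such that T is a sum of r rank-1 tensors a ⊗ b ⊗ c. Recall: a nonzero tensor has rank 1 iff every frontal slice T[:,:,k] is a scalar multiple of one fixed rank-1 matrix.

3

Lower bound: the mode-1 unfolding of T (rows indexed by i, columns by (j,k) = (1,1), (1,2), (1,3), (2,1), (2,2), (2,3), (3,1), (3,2), (3,3)) is [[2, 0, 6, 1, -2, 5, -1, 2, -5], [-2, 0, 2, -1, 2, -1, 1, -2, 9], [-4, -12, -4, -2, -8, 0, 2, 8, -4]].
There the 3×3 minor on rows i ∈ {1, 2, 3}, columns (j,k) ∈ {(1,1), (1,2), (1,3)} is det [[2, 0, 6], [-2, 0, 2], [-4, -12, -4]] = 192 ≠ 0, so this unfolding has rank ≥ 3; CP rank is at least every unfolding rank, so rank(T) ≥ 3. (Flattening ranks never certify an upper bound on CP rank; for that we must actually write T with 3 rank-1 terms.)
Upper bound: T is a sum of 3 rank-1 terms, T = [0, 2, -1] ⊗ [2, 1, 1] ⊗ [0, 0, 2] + [1, -1, -2] ⊗ [2, 1, -1] ⊗ [1, 2, 1] + [1, -1, 1] ⊗ [1, 1, -1] ⊗ [0, -4, 4] (one valid choice — decompositions are not unique — normalised so each a, b is primitive with positive first nonzero entry; check it by expanding all entries), so rank(T) ≤ 3.
These bounds meet, so rank(T) = 3.
Check entry T[1,3,2] = 2: (0)·(1)·(0) + (1)·(-1)·(2) + (1)·(-1)·(-4) = 2.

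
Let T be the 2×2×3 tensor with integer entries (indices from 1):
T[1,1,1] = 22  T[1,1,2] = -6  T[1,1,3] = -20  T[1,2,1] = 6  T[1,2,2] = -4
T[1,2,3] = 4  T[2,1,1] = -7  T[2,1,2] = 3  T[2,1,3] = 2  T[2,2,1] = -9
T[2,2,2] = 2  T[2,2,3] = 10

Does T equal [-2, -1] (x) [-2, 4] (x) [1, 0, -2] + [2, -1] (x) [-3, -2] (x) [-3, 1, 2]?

No

Reconstruct entry (1,2,1) from the claimed factors: Σₗ aₗ[1]bₗ[2]cₗ[1] = (-2)·(4)·(1) + (2)·(-2)·(-3) = 4, but T[1,2,1] = 6. The claim is false.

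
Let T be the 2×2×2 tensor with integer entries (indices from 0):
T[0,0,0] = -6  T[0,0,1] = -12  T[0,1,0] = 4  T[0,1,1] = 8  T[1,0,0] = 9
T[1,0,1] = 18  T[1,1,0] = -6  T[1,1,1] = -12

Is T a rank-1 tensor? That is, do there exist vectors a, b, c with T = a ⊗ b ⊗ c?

Yes

If T = a ⊗ b ⊗ c then every fibre of T is a multiple of the corresponding factor, so read the factors off the fibres through the nonzero entry T[0,0,0] = -6.
The mode-1 fibre T[:,0,0] = [-6, 9] gives a = [2, -3] (primitive direction); the mode-2 fibre T[0,:,0] = [-6, 4] gives b = [3, -2]; then c[k] = T[0,0,k] / (a[0]·b[0]) = [-6, -12] / 6 = [-1, -2].
Expanding [2, -3] ⊗ [3, -2] ⊗ [-1, -2] reproduces all 8 entries of T, so T = [2, -3] ⊗ [3, -2] ⊗ [-1, -2] and rank(T) ≤ 1.
Equivalently every frontal slice T[:,:,k] is c[k] times the rank-1 matrix [2, -3] ⊗ [3, -2]. So T has rank 1 (it is nonzero).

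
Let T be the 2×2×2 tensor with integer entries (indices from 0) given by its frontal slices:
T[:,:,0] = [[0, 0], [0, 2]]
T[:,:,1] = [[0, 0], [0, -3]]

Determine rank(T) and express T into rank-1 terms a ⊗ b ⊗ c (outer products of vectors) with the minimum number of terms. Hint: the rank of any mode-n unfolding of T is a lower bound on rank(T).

Lower bound: T ≠ 0 (e.g. T[1,1,0] = 2), so rank(T) ≥ 1.
Upper bound: the mode-1 fibre T[:,1,0] = [0, 2] gives a = [0, 1] (primitive direction); the mode-2 fibre T[1,:,0] = [0, 2] gives b = [0, 1]; then c[k] = T[1,1,k] / (a[1]·b[1]) = [2, -3] / 1 = [2, -3].
Expanding [0, 1] ⊗ [0, 1] ⊗ [2, -3] reproduces all 8 entries of T, so T = [0, 1] ⊗ [0, 1] ⊗ [2, -3] and rank(T) ≤ 1.
These bounds meet, so rank(T) = 1.

rank(T) = 1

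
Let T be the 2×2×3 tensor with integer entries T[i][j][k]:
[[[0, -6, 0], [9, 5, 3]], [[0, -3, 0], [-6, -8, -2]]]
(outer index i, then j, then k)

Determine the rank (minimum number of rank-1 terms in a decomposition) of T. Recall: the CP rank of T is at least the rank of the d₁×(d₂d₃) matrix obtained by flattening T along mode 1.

Lower bound: in the mode-1 unfolding of T (rows indexed by i, columns by (j,k)) the 2×2 minor on rows i ∈ {0, 1}, columns (j,k) ∈ {(0,1), (1,0)} is det [[-6, 9], [-3, -6]] = 63 ≠ 0, so that unfolding has rank ≥ 2 and hence rank(T) ≥ 2 (CP rank is at least every unfolding rank, though it can be larger).
Upper bound: with S_k = T[:,:,k], the two rank-1 terms a₁b₁ᵀ, a₂b₂ᵀ are the rank-1 members of the pencil x·S₀ + y·S₁.
det(x·S₀ + y·S₁) is 63·xy + 63·y² = 63·(y)(x + y), vanishing at (x:y) = (1:0) and (1:-1).
M₁ = S₀ = [[0, 9], [0, -6]] = 3·[3, -2][0, 1]ᵀ and M₂ = S₀ − S₁ = [[6, 4], [3, 2]] = [2, 1][3, 2]ᵀ, so take a₁ = [3, -2], b₁ = [0, 1], a₂ = [2, 1], b₂ = [3, 2].
Each slice is an integer combination of E₁ = a₁b₁ᵀ and E₂ = a₂b₂ᵀ: S₀ = 3·E₁, S₁ = 3·E₁ − E₂, S₂ = E₁; reading off coefficients, c₁ = [3, 3, 1] and c₂ = [0, -1, 0].
Hence T = [3, -2] ⊗ [0, 1] ⊗ [3, 3, 1] + [2, 1] ⊗ [3, 2] ⊗ [0, -1, 0], so rank(T) ≤ 2.
These bounds meet, so rank(T) = 2.

2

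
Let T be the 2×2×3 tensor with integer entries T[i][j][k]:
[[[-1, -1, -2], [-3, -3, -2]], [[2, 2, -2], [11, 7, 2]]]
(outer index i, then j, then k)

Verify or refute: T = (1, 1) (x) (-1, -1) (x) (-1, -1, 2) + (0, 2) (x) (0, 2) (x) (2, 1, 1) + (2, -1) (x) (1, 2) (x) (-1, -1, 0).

Reconstruct entrywise from the claimed factors. For example, T[0,0,2] = -2 and Σₗ aₗ[0]bₗ[0]cₗ[2] = (1)·(-1)·(2) + (0)·(0)·(1) + (2)·(1)·(0) = -2; checking all 12 entries, every one matches. The claim holds.

Yes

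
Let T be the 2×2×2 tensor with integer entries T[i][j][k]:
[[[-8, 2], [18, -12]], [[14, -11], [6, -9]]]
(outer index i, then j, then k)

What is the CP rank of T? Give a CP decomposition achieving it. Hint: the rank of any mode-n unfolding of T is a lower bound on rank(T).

Lower bound: the mode-2 unfolding of T (rows indexed by j, columns by (i,k) = (0,0), (0,1), (1,0), (1,1)) is [[-8, 2, 14, -11], [18, -12, 6, -9]].
There the 2×2 minor on rows j ∈ {0, 1}, columns (i,k) ∈ {(0,0), (0,1)} is det [[-8, 2], [18, -12]] = 60 ≠ 0, so this unfolding has rank ≥ 2; CP rank is at least every unfolding rank, so rank(T) ≥ 2. (Unfolding ranks only ever bound the CP rank from below — rank(T) can be strictly larger than all of them — so the matching upper bound has to come from an explicit 2-term decomposition.)
Upper bound — finding two terms. Write S_k = T[:,:,k] for the frontal slices: S₀ = [[-8, 18], [14, 6]], S₁ = [[2, -12], [-11, -9]].
If T = a₁ ⊗ b₁ ⊗ c₁ + a₂ ⊗ b₂ ⊗ c₂ then each S_k = c₁[k]·a₁b₁ᵀ + c₂[k]·a₂b₂ᵀ. S₀ and S₁ are linearly independent, so a₁b₁ᵀ and a₂b₂ᵀ must span the same plane of matrices: they are the rank-1 matrices of the form x·S₀ + y·S₁.
det(x·S₀ + y·S₁) is −300·x² + 450·xy − 150·y² = (-150)·(2·x − y)(x − y), vanishing at (x:y) = (1:2) and (1:1).
M₁ = S₀ + 2·S₁ = [[-4, -6], [-8, -12]] = (-2)·[1, 2][2, 3]ᵀ and M₂ = S₀ + S₁ = [[-6, 6], [3, -3]] = (-3)·[2, -1][1, -1]ᵀ, so take a₁ = [1, 2], b₁ = [2, 3], a₂ = [2, -1], b₂ = [1, -1].
Each slice is an integer combination of E₁ = a₁b₁ᵀ and E₂ = a₂b₂ᵀ: S₀ = 2·E₁ − 6·E₂, S₁ = −2·E₁ + 3·E₂; reading off coefficients, c₁ = [2, -2] and c₂ = [-6, 3].
Hence T = [1, 2] ⊗ [2, 3] ⊗ [2, -2] + [2, -1] ⊗ [1, -1] ⊗ [-6, 3], so rank(T) ≤ 2.
These bounds meet, so rank(T) = 2.
Check entry T[1,0,1] = -11: (2)·(2)·(-2) + (-1)·(1)·(3) = -11.

rank(T) = 2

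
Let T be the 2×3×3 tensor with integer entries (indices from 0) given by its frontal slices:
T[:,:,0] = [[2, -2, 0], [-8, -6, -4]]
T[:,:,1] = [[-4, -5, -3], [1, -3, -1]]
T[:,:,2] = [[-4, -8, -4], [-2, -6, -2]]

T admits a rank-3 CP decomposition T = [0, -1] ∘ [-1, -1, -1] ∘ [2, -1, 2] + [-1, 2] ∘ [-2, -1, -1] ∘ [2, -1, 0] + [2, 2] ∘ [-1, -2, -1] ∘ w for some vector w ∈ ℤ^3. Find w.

Subtract the known terms from T to get the rank-1 residual R = [2, 2] ∘ [-1, -2, -1] ∘ w, so R[i,j,k] = a[i]·b[j]·w[k]. Pick indices with nonzero a[0]·b[0] = (2)·(-1) = -2. Only the fibre through (0,0,·) is needed: R[0,0,:] = T[0,0,:] − Σₗ aₗ[0]bₗ[0]cₗ = [2, -4, -4] − (0)·(-1)·[2, -1, 2] − (-1)·(-2)·[2, -1, 0] = [-2, -2, -4]. Then w[k] = R[0,0,k] / -2 for each k, giving w = [-2, -2, -4] / -2 = [1, 1, 2].

w = [1, 1, 2]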